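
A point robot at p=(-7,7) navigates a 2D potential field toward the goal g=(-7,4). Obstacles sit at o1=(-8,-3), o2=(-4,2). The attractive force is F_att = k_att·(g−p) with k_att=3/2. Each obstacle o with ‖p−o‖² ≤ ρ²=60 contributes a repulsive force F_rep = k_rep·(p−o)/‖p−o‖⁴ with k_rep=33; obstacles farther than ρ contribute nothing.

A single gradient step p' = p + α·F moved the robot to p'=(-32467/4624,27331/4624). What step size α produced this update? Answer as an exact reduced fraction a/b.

α = 1/4

F_att = 3/2·(g−p) = 3/2·(0,-3) = (0.0000,-4.5000)
o1: d²=101 > ρ²=60 → inactive
o2: d²=34 ≤ ρ²=60; F_rep = 33·(-3,5)/34² = (-0.0856,0.1427)
F = F_att + ΣF_rep = (-0.0856,-4.3573)
Δp = p'−p = (-0.0214,-1.0893); α = Δx/Fx = (-99/4624) / (-99/1156) = 1/4
check: Δy/Fy = (-5037/4624) / (-5037/1156) = 1/4 ✓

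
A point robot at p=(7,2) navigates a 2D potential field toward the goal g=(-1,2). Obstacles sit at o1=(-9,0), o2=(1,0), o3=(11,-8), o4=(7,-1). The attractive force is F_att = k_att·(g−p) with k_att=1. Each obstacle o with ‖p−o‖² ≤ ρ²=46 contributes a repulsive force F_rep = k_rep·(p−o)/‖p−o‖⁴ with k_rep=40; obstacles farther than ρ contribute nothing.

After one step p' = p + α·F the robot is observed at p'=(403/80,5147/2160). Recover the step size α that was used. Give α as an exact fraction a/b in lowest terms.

F_att = 1·(g−p) = 1·(-8,0) = (-8.0000,0.0000)
o1: d²=260 > ρ²=46 → inactive
o2: d²=40 ≤ ρ²=46; F_rep = 40·(6,2)/40² = (0.1500,0.0500)
o3: d²=116 > ρ²=46 → inactive
o4: d²=9 ≤ ρ²=46; F_rep = 40·(0,3)/9² = (0.0000,1.4815)
F = F_att + ΣF_rep = (-7.8500,1.5315)
Δp = p'−p = (-1.9625,0.3829); α = Δx/Fx = (-157/80) / (-157/20) = 1/4
check: Δy/Fy = (827/2160) / (827/540) = 1/4 ✓

α = 1/4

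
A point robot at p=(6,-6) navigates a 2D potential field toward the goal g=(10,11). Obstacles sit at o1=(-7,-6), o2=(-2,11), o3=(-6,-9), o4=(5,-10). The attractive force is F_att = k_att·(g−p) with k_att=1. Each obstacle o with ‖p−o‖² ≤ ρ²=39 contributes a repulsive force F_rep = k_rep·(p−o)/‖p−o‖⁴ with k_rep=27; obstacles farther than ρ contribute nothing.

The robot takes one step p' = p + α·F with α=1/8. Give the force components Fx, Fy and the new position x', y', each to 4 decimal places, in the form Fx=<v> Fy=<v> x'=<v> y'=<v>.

F_att = 1·(g−p) = 1·(4,17) = (4.0000,17.0000)
o1: d²=169 > ρ²=39 → inactive
o2: d²=353 > ρ²=39 → inactive
o3: d²=153 > ρ²=39 → inactive
o4: d²=17 ≤ ρ²=39; F_rep = 27·(1,4)/17² = (0.0934,0.3737)
F = F_att + ΣF_rep = (4.0934,17.3737)
p' = p + 1/8·F = (6.5117,-3.8283)

Fx=4.0934 Fy=17.3737 x'=6.5117 y'=-3.8283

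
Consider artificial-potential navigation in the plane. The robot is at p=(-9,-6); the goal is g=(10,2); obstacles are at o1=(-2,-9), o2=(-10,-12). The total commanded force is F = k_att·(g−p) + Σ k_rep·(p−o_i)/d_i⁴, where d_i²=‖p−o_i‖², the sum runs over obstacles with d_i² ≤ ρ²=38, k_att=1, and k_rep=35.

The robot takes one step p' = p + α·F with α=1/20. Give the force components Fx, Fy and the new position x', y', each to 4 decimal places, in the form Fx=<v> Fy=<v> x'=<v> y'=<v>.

F_att = 1·(g−p) = 1·(19,8) = (19.0000,8.0000)
o1: d²=58 > ρ²=38 → inactive
o2: d²=37 ≤ ρ²=38; F_rep = 35·(1,6)/37² = (0.0256,0.1534)
F = F_att + ΣF_rep = (19.0256,8.1534)
p' = p + 1/20·F = (-8.0487,-5.5923)

Fx=19.0256 Fy=8.1534 x'=-8.0487 y'=-5.5923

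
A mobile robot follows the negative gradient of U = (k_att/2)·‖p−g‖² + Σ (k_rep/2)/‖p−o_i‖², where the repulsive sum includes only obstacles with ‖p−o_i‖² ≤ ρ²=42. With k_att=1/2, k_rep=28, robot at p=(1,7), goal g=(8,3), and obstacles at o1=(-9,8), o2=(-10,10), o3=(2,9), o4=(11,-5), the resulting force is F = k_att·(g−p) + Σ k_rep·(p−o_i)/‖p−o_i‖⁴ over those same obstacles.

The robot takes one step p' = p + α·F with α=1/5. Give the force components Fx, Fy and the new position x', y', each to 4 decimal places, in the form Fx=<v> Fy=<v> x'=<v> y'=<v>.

F_att = 1/2·(g−p) = 1/2·(7,-4) = (3.5000,-2.0000)
o1: d²=101 > ρ²=42 → inactive
o2: d²=130 > ρ²=42 → inactive
o3: d²=5 ≤ ρ²=42; F_rep = 28·(-1,-2)/5² = (-1.1200,-2.2400)
o4: d²=244 > ρ²=42 → inactive
F = F_att + ΣF_rep = (2.3800,-4.2400)
p' = p + 1/5·F = (1.4760,6.1520)

Fx=2.3800 Fy=-4.2400 x'=1.4760 y'=6.1520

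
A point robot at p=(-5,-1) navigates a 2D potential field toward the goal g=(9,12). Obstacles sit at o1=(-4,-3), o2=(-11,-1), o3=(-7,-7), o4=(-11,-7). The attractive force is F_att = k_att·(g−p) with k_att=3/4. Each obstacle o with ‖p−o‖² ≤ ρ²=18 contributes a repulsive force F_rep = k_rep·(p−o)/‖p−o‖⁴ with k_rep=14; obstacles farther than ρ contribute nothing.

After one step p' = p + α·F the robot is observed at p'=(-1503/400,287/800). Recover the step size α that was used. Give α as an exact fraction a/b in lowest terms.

α = 1/8

F_att = 3/4·(g−p) = 3/4·(14,13) = (10.5000,9.7500)
o1: d²=5 ≤ ρ²=18; F_rep = 14·(-1,2)/5² = (-0.5600,1.1200)
o2: d²=36 > ρ²=18 → inactive
o3: d²=40 > ρ²=18 → inactive
o4: d²=72 > ρ²=18 → inactive
F = F_att + ΣF_rep = (9.9400,10.8700)
Δp = p'−p = (1.2425,1.3587); α = Δx/Fx = (497/400) / (497/50) = 1/8
check: Δy/Fy = (1087/800) / (1087/100) = 1/8 ✓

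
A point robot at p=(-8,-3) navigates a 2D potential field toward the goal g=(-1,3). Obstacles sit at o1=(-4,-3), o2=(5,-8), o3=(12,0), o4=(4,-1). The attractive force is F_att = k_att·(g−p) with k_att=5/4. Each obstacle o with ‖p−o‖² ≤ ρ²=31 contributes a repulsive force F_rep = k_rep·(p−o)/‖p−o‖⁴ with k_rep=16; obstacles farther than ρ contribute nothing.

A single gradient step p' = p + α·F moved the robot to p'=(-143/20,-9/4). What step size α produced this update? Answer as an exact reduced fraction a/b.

α = 1/10

F_att = 5/4·(g−p) = 5/4·(7,6) = (8.7500,7.5000)
o1: d²=16 ≤ ρ²=31; F_rep = 16·(-4,0)/16² = (-0.2500,0.0000)
o2: d²=194 > ρ²=31 → inactive
o3: d²=409 > ρ²=31 → inactive
o4: d²=148 > ρ²=31 → inactive
F = F_att + ΣF_rep = (8.5000,7.5000)
Δp = p'−p = (0.8500,0.7500); α = Δx/Fx = (17/20) / (17/2) = 1/10
check: Δy/Fy = (3/4) / (15/2) = 1/10 ✓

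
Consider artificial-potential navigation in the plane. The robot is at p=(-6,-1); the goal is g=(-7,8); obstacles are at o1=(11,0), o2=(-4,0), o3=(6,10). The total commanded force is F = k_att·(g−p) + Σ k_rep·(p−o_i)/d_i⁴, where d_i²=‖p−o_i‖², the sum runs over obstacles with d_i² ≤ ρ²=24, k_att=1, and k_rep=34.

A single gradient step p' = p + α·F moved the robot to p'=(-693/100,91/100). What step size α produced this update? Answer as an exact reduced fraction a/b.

α = 1/4

F_att = 1·(g−p) = 1·(-1,9) = (-1.0000,9.0000)
o1: d²=290 > ρ²=24 → inactive
o2: d²=5 ≤ ρ²=24; F_rep = 34·(-2,-1)/5² = (-2.7200,-1.3600)
o3: d²=265 > ρ²=24 → inactive
F = F_att + ΣF_rep = (-3.7200,7.6400)
Δp = p'−p = (-0.9300,1.9100); α = Δx/Fx = (-93/100) / (-93/25) = 1/4
check: Δy/Fy = (191/100) / (191/25) = 1/4 ✓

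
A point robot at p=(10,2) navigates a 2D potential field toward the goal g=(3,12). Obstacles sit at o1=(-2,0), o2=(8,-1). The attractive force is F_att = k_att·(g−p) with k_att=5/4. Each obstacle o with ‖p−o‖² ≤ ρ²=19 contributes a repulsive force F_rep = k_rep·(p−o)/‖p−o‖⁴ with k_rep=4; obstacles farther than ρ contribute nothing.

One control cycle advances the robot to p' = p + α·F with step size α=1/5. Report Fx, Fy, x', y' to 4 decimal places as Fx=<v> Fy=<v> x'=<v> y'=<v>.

Fx=-8.7027 Fy=12.5710 x'=8.2595 y'=4.5142

F_att = 5/4·(g−p) = 5/4·(-7,10) = (-8.7500,12.5000)
o1: d²=148 > ρ²=19 → inactive
o2: d²=13 ≤ ρ²=19; F_rep = 4·(2,3)/13² = (0.0473,0.0710)
F = F_att + ΣF_rep = (-8.7027,12.5710)
p' = p + 1/5·F = (8.2595,4.5142)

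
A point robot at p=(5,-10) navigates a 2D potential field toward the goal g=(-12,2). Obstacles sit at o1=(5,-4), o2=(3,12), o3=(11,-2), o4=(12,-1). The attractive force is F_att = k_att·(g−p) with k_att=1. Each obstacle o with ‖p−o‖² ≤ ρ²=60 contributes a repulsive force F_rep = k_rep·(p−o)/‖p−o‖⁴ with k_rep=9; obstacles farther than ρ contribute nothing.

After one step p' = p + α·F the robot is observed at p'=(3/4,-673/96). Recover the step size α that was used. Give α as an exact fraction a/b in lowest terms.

F_att = 1·(g−p) = 1·(-17,12) = (-17.0000,12.0000)
o1: d²=36 ≤ ρ²=60; F_rep = 9·(0,-6)/36² = (0.0000,-0.0417)
o2: d²=488 > ρ²=60 → inactive
o3: d²=100 > ρ²=60 → inactive
o4: d²=130 > ρ²=60 → inactive
F = F_att + ΣF_rep = (-17.0000,11.9583)
Δp = p'−p = (-4.2500,2.9896); α = Δx/Fx = (-17/4) / (-17) = 1/4
check: Δy/Fy = (287/96) / (287/24) = 1/4 ✓

α = 1/4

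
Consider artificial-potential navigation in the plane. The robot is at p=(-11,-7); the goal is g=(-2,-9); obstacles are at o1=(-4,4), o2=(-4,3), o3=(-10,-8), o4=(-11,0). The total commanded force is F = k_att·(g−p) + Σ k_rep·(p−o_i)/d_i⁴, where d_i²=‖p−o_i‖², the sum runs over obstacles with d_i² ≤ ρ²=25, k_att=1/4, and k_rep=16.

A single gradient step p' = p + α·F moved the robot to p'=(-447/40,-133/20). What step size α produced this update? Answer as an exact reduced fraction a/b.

α = 1/10

F_att = 1/4·(g−p) = 1/4·(9,-2) = (2.2500,-0.5000)
o1: d²=170 > ρ²=25 → inactive
o2: d²=149 > ρ²=25 → inactive
o3: d²=2 ≤ ρ²=25; F_rep = 16·(-1,1)/2² = (-4.0000,4.0000)
o4: d²=49 > ρ²=25 → inactive
F = F_att + ΣF_rep = (-1.7500,3.5000)
Δp = p'−p = (-0.1750,0.3500); α = Δx/Fx = (-7/40) / (-7/4) = 1/10
check: Δy/Fy = (7/20) / (7/2) = 1/10 ✓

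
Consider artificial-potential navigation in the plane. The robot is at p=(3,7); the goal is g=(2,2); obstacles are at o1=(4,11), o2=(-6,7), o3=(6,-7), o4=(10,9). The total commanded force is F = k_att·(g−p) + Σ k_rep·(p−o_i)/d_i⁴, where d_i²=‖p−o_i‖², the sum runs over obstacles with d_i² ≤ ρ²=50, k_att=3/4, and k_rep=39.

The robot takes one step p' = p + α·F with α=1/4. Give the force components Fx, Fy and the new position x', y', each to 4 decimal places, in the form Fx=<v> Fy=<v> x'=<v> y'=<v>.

Fx=-0.8849 Fy=-4.2898 x'=2.7788 y'=5.9276

F_att = 3/4·(g−p) = 3/4·(-1,-5) = (-0.7500,-3.7500)
o1: d²=17 ≤ ρ²=50; F_rep = 39·(-1,-4)/17² = (-0.1349,-0.5398)
o2: d²=81 > ρ²=50 → inactive
o3: d²=205 > ρ²=50 → inactive
o4: d²=53 > ρ²=50 → inactive
F = F_att + ΣF_rep = (-0.8849,-4.2898)
p' = p + 1/4·F = (2.7788,5.9276)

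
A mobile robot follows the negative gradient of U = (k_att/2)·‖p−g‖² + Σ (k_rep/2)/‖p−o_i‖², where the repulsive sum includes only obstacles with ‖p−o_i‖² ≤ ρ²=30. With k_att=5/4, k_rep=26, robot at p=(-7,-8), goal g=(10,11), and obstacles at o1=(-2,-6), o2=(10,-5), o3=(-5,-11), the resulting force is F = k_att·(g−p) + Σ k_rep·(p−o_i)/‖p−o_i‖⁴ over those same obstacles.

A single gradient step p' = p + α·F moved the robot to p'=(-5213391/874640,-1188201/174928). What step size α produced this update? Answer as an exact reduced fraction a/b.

F_att = 5/4·(g−p) = 5/4·(17,19) = (21.2500,23.7500)
o1: d²=29 ≤ ρ²=30; F_rep = 26·(-5,-2)/29² = (-0.1546,-0.0618)
o2: d²=298 > ρ²=30 → inactive
o3: d²=13 ≤ ρ²=30; F_rep = 26·(-2,3)/13² = (-0.3077,0.4615)
F = F_att + ΣF_rep = (20.7877,24.1497)
Δp = p'−p = (1.0394,1.2075); α = Δx/Fx = (909089/874640) / (909089/43732) = 1/20
check: Δy/Fy = (211223/174928) / (1056115/43732) = 1/20 ✓

α = 1/20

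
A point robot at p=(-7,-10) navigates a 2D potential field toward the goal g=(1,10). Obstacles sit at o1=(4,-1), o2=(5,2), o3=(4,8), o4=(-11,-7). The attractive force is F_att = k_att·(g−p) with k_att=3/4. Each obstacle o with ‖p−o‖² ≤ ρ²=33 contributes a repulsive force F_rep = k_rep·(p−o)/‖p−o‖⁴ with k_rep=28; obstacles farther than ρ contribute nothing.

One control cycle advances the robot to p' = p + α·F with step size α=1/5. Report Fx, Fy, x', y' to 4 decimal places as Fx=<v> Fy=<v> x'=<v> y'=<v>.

F_att = 3/4·(g−p) = 3/4·(8,20) = (6.0000,15.0000)
o1: d²=202 > ρ²=33 → inactive
o2: d²=288 > ρ²=33 → inactive
o3: d²=445 > ρ²=33 → inactive
o4: d²=25 ≤ ρ²=33; F_rep = 28·(4,-3)/25² = (0.1792,-0.1344)
F = F_att + ΣF_rep = (6.1792,14.8656)
p' = p + 1/5·F = (-5.7642,-7.0269)

Fx=6.1792 Fy=14.8656 x'=-5.7642 y'=-7.0269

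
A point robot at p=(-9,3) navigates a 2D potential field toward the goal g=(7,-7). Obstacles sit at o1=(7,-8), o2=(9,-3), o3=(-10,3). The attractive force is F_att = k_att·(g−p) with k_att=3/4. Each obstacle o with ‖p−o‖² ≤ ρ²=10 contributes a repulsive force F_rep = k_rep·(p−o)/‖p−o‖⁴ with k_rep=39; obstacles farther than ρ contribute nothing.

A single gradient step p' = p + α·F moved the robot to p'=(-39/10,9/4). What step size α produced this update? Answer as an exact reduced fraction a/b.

F_att = 3/4·(g−p) = 3/4·(16,-10) = (12.0000,-7.5000)
o1: d²=377 > ρ²=10 → inactive
o2: d²=360 > ρ²=10 → inactive
o3: d²=1 ≤ ρ²=10; F_rep = 39·(1,0)/1² = (39.0000,0.0000)
F = F_att + ΣF_rep = (51.0000,-7.5000)
Δp = p'−p = (5.1000,-0.7500); α = Δx/Fx = (51/10) / (51) = 1/10
check: Δy/Fy = (-3/4) / (-15/2) = 1/10 ✓

α = 1/10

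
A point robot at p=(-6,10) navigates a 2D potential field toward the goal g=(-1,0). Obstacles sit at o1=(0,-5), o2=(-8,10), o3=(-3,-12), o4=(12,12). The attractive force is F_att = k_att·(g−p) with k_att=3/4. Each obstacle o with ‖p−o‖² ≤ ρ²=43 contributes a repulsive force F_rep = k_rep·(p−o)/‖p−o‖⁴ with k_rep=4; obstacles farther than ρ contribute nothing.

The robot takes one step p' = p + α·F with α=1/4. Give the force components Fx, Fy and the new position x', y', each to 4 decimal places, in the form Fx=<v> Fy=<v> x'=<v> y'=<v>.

Fx=4.2500 Fy=-7.5000 x'=-4.9375 y'=8.1250

F_att = 3/4·(g−p) = 3/4·(5,-10) = (3.7500,-7.5000)
o1: d²=261 > ρ²=43 → inactive
o2: d²=4 ≤ ρ²=43; F_rep = 4·(2,0)/4² = (0.5000,0.0000)
o3: d²=493 > ρ²=43 → inactive
o4: d²=328 > ρ²=43 → inactive
F = F_att + ΣF_rep = (4.2500,-7.5000)
p' = p + 1/4·F = (-4.9375,8.1250)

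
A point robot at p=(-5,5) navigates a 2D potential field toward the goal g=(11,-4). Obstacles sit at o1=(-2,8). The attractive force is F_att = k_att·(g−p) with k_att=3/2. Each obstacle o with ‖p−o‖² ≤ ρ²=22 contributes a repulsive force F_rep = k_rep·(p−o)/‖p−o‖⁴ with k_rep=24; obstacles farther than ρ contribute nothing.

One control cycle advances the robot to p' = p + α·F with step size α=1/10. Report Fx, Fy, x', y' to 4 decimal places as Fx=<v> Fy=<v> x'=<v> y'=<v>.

F_att = 3/2·(g−p) = 3/2·(16,-9) = (24.0000,-13.5000)
o1: d²=18 ≤ ρ²=22; F_rep = 24·(-3,-3)/18² = (-0.2222,-0.2222)
F = F_att + ΣF_rep = (23.7778,-13.7222)
p' = p + 1/10·F = (-2.6222,3.6278)

Fx=23.7778 Fy=-13.7222 x'=-2.6222 y'=3.6278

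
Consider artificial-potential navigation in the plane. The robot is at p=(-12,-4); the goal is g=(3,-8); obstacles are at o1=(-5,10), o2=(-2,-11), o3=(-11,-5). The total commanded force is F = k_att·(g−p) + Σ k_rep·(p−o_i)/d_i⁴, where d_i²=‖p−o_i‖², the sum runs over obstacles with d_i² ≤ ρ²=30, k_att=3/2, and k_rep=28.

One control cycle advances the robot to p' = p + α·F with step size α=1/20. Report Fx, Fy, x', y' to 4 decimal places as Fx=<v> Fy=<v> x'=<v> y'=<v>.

Fx=15.5000 Fy=1.0000 x'=-11.2250 y'=-3.9500

F_att = 3/2·(g−p) = 3/2·(15,-4) = (22.5000,-6.0000)
o1: d²=245 > ρ²=30 → inactive
o2: d²=149 > ρ²=30 → inactive
o3: d²=2 ≤ ρ²=30; F_rep = 28·(-1,1)/2² = (-7.0000,7.0000)
F = F_att + ΣF_rep = (15.5000,1.0000)
p' = p + 1/20·F = (-11.2250,-3.9500)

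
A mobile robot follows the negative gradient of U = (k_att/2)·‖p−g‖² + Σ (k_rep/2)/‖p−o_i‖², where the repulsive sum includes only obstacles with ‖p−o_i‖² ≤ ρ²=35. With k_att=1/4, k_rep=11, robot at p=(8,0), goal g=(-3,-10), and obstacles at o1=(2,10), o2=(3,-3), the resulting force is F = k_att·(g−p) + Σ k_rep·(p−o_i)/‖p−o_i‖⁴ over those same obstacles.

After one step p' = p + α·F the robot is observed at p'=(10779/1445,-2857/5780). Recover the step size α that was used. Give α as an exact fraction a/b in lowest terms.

F_att = 1/4·(g−p) = 1/4·(-11,-10) = (-2.7500,-2.5000)
o1: d²=136 > ρ²=35 → inactive
o2: d²=34 ≤ ρ²=35; F_rep = 11·(5,3)/34² = (0.0476,0.0285)
F = F_att + ΣF_rep = (-2.7024,-2.4715)
Δp = p'−p = (-0.5405,-0.4943); α = Δx/Fx = (-781/1445) / (-781/289) = 1/5
check: Δy/Fy = (-2857/5780) / (-2857/1156) = 1/5 ✓

α = 1/5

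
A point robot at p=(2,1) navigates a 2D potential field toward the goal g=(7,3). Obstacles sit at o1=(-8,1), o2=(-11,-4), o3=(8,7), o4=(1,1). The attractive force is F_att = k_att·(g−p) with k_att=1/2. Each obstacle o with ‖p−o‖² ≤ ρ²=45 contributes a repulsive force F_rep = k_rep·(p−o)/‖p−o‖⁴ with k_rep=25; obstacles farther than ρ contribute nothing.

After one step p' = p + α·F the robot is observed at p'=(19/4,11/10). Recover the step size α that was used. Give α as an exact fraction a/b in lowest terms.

α = 1/10

F_att = 1/2·(g−p) = 1/2·(5,2) = (2.5000,1.0000)
o1: d²=100 > ρ²=45 → inactive
o2: d²=194 > ρ²=45 → inactive
o3: d²=72 > ρ²=45 → inactive
o4: d²=1 ≤ ρ²=45; F_rep = 25·(1,0)/1² = (25.0000,0.0000)
F = F_att + ΣF_rep = (27.5000,1.0000)
Δp = p'−p = (2.7500,0.1000); α = Δx/Fx = (11/4) / (55/2) = 1/10
check: Δy/Fy = (1/10) / (1) = 1/10 ✓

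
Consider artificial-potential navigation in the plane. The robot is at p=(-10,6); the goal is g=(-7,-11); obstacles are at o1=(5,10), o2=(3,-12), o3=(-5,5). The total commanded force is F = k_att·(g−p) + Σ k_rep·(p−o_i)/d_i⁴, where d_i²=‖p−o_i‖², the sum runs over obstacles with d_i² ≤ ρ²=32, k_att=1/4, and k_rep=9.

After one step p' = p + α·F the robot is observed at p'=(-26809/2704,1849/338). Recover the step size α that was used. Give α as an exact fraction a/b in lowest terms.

F_att = 1/4·(g−p) = 1/4·(3,-17) = (0.7500,-4.2500)
o1: d²=241 > ρ²=32 → inactive
o2: d²=493 > ρ²=32 → inactive
o3: d²=26 ≤ ρ²=32; F_rep = 9·(-5,1)/26² = (-0.0666,0.0133)
F = F_att + ΣF_rep = (0.6834,-4.2367)
Δp = p'−p = (0.0854,-0.5296); α = Δx/Fx = (231/2704) / (231/338) = 1/8
check: Δy/Fy = (-179/338) / (-716/169) = 1/8 ✓

α = 1/8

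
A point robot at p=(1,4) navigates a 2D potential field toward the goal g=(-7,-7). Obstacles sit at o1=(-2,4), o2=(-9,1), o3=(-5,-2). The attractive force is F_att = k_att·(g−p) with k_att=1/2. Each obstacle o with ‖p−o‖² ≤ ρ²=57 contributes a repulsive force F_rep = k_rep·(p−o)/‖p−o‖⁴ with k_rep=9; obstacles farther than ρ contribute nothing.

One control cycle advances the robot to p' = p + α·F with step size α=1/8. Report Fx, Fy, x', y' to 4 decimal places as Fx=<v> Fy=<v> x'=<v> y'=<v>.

Fx=-3.6667 Fy=-5.5000 x'=0.5417 y'=3.3125

F_att = 1/2·(g−p) = 1/2·(-8,-11) = (-4.0000,-5.5000)
o1: d²=9 ≤ ρ²=57; F_rep = 9·(3,0)/9² = (0.3333,0.0000)
o2: d²=109 > ρ²=57 → inactive
o3: d²=72 > ρ²=57 → inactive
F = F_att + ΣF_rep = (-3.6667,-5.5000)
p' = p + 1/8·F = (0.5417,3.3125)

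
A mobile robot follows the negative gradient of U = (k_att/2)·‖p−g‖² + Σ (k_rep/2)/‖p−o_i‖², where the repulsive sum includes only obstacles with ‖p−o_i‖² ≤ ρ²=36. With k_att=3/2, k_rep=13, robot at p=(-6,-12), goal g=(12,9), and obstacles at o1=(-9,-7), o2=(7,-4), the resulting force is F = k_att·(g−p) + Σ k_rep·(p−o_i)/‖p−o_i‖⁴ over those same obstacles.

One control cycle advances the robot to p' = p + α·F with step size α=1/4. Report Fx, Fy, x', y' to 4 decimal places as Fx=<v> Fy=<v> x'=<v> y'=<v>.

Fx=27.0337 Fy=31.4438 x'=0.7584 y'=-4.1391

F_att = 3/2·(g−p) = 3/2·(18,21) = (27.0000,31.5000)
o1: d²=34 ≤ ρ²=36; F_rep = 13·(3,-5)/34² = (0.0337,-0.0562)
o2: d²=233 > ρ²=36 → inactive
F = F_att + ΣF_rep = (27.0337,31.4438)
p' = p + 1/4·F = (0.7584,-4.1391)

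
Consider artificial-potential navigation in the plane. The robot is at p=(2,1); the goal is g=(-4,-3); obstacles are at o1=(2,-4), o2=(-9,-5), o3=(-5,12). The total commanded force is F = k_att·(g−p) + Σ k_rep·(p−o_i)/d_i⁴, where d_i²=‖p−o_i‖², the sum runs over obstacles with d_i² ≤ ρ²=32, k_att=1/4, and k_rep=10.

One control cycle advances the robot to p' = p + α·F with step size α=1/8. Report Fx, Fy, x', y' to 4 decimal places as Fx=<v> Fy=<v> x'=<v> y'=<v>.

F_att = 1/4·(g−p) = 1/4·(-6,-4) = (-1.5000,-1.0000)
o1: d²=25 ≤ ρ²=32; F_rep = 10·(0,5)/25² = (0.0000,0.0800)
o2: d²=157 > ρ²=32 → inactive
o3: d²=170 > ρ²=32 → inactive
F = F_att + ΣF_rep = (-1.5000,-0.9200)
p' = p + 1/8·F = (1.8125,0.8850)

Fx=-1.5000 Fy=-0.9200 x'=1.8125 y'=0.8850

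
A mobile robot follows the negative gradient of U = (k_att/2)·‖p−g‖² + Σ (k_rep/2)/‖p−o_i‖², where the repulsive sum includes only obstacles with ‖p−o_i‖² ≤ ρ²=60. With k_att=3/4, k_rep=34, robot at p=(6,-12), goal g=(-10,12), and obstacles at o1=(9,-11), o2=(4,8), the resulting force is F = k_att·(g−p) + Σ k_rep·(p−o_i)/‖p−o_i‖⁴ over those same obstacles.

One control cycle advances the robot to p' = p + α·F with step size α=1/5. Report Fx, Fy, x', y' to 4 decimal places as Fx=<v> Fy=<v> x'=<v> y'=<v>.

F_att = 3/4·(g−p) = 3/4·(-16,24) = (-12.0000,18.0000)
o1: d²=10 ≤ ρ²=60; F_rep = 34·(-3,-1)/10² = (-1.0200,-0.3400)
o2: d²=404 > ρ²=60 → inactive
F = F_att + ΣF_rep = (-13.0200,17.6600)
p' = p + 1/5·F = (3.3960,-8.4680)

Fx=-13.0200 Fy=17.6600 x'=3.3960 y'=-8.4680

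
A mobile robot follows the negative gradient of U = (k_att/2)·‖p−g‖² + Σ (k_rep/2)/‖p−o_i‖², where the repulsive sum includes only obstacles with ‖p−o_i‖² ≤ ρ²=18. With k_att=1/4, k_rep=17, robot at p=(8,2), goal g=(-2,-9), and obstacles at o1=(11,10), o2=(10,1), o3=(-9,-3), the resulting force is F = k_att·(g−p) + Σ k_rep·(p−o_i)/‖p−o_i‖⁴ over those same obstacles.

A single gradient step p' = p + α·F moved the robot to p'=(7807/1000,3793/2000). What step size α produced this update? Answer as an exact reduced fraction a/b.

α = 1/20

F_att = 1/4·(g−p) = 1/4·(-10,-11) = (-2.5000,-2.7500)
o1: d²=73 > ρ²=18 → inactive
o2: d²=5 ≤ ρ²=18; F_rep = 17·(-2,1)/5² = (-1.3600,0.6800)
o3: d²=314 > ρ²=18 → inactive
F = F_att + ΣF_rep = (-3.8600,-2.0700)
Δp = p'−p = (-0.1930,-0.1035); α = Δx/Fx = (-193/1000) / (-193/50) = 1/20
check: Δy/Fy = (-207/2000) / (-207/100) = 1/20 ✓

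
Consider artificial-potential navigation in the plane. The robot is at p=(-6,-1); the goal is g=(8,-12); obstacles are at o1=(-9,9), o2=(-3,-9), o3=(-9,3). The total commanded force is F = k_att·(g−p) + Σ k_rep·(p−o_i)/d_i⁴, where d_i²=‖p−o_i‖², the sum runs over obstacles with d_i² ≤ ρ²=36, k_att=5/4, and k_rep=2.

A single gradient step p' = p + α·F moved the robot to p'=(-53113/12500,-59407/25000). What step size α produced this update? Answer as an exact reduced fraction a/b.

α = 1/10

F_att = 5/4·(g−p) = 5/4·(14,-11) = (17.5000,-13.7500)
o1: d²=109 > ρ²=36 → inactive
o2: d²=73 > ρ²=36 → inactive
o3: d²=25 ≤ ρ²=36; F_rep = 2·(3,-4)/25² = (0.0096,-0.0128)
F = F_att + ΣF_rep = (17.5096,-13.7628)
Δp = p'−p = (1.7510,-1.3763); α = Δx/Fx = (21887/12500) / (21887/1250) = 1/10
check: Δy/Fy = (-34407/25000) / (-34407/2500) = 1/10 ✓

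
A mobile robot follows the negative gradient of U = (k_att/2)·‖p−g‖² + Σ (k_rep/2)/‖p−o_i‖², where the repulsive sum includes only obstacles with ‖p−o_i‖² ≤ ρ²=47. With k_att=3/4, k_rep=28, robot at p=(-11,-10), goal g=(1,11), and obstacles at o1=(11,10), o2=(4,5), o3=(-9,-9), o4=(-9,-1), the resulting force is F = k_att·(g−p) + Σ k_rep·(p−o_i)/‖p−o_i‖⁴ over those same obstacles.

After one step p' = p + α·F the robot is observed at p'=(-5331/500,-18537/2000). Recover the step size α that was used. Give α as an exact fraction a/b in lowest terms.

F_att = 3/4·(g−p) = 3/4·(12,21) = (9.0000,15.7500)
o1: d²=884 > ρ²=47 → inactive
o2: d²=450 > ρ²=47 → inactive
o3: d²=5 ≤ ρ²=47; F_rep = 28·(-2,-1)/5² = (-2.2400,-1.1200)
o4: d²=85 > ρ²=47 → inactive
F = F_att + ΣF_rep = (6.7600,14.6300)
Δp = p'−p = (0.3380,0.7315); α = Δx/Fx = (169/500) / (169/25) = 1/20
check: Δy/Fy = (1463/2000) / (1463/100) = 1/20 ✓

α = 1/20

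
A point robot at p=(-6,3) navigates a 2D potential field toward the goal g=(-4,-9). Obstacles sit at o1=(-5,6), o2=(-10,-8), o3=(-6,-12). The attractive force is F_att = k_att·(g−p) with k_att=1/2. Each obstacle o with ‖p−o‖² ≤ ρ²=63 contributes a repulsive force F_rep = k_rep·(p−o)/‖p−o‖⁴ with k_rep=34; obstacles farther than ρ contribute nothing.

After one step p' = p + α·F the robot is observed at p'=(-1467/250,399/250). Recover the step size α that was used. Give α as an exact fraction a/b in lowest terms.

F_att = 1/2·(g−p) = 1/2·(2,-12) = (1.0000,-6.0000)
o1: d²=10 ≤ ρ²=63; F_rep = 34·(-1,-3)/10² = (-0.3400,-1.0200)
o2: d²=137 > ρ²=63 → inactive
o3: d²=225 > ρ²=63 → inactive
F = F_att + ΣF_rep = (0.6600,-7.0200)
Δp = p'−p = (0.1320,-1.4040); α = Δx/Fx = (33/250) / (33/50) = 1/5
check: Δy/Fy = (-351/250) / (-351/50) = 1/5 ✓

α = 1/5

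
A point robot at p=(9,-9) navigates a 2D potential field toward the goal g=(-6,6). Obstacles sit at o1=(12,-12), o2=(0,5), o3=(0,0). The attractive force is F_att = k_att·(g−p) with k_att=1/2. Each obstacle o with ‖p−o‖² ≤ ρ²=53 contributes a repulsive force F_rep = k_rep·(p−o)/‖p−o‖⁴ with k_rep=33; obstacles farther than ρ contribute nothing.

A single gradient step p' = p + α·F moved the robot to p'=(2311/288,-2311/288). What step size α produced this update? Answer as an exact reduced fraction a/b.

F_att = 1/2·(g−p) = 1/2·(-15,15) = (-7.5000,7.5000)
o1: d²=18 ≤ ρ²=53; F_rep = 33·(-3,3)/18² = (-0.3056,0.3056)
o2: d²=277 > ρ²=53 → inactive
o3: d²=162 > ρ²=53 → inactive
F = F_att + ΣF_rep = (-7.8056,7.8056)
Δp = p'−p = (-0.9757,0.9757); α = Δx/Fx = (-281/288) / (-281/36) = 1/8
check: Δy/Fy = (281/288) / (281/36) = 1/8 ✓

α = 1/8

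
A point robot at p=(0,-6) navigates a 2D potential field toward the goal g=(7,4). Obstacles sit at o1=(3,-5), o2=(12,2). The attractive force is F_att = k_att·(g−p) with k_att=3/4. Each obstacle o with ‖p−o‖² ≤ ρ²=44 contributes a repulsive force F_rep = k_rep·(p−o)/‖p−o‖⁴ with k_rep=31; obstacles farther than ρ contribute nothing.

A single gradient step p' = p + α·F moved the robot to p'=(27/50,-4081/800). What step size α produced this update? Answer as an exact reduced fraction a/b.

F_att = 3/4·(g−p) = 3/4·(7,10) = (5.2500,7.5000)
o1: d²=10 ≤ ρ²=44; F_rep = 31·(-3,-1)/10² = (-0.9300,-0.3100)
o2: d²=208 > ρ²=44 → inactive
F = F_att + ΣF_rep = (4.3200,7.1900)
Δp = p'−p = (0.5400,0.8988); α = Δx/Fx = (27/50) / (108/25) = 1/8
check: Δy/Fy = (719/800) / (719/100) = 1/8 ✓

α = 1/8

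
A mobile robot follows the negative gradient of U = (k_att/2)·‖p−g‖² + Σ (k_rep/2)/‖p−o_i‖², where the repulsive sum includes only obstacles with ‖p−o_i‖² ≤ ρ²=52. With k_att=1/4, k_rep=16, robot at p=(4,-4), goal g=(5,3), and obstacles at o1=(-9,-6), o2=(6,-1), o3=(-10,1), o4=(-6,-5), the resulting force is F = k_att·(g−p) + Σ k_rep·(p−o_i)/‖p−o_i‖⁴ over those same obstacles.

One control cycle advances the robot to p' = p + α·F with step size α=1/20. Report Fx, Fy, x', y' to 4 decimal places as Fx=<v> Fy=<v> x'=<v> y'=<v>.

F_att = 1/4·(g−p) = 1/4·(1,7) = (0.2500,1.7500)
o1: d²=173 > ρ²=52 → inactive
o2: d²=13 ≤ ρ²=52; F_rep = 16·(-2,-3)/13² = (-0.1893,-0.2840)
o3: d²=221 > ρ²=52 → inactive
o4: d²=101 > ρ²=52 → inactive
F = F_att + ΣF_rep = (0.0607,1.4660)
p' = p + 1/20·F = (4.0030,-3.9267)

Fx=0.0607 Fy=1.4660 x'=4.0030 y'=-3.9267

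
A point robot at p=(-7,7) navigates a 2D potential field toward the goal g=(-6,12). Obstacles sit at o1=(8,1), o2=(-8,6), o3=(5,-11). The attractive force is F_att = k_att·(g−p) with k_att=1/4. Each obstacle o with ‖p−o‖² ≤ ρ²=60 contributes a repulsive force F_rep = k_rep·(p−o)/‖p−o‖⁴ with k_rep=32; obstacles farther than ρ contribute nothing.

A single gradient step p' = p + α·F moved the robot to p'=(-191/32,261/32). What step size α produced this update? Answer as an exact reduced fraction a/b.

α = 1/8

F_att = 1/4·(g−p) = 1/4·(1,5) = (0.2500,1.2500)
o1: d²=261 > ρ²=60 → inactive
o2: d²=2 ≤ ρ²=60; F_rep = 32·(1,1)/2² = (8.0000,8.0000)
o3: d²=468 > ρ²=60 → inactive
F = F_att + ΣF_rep = (8.2500,9.2500)
Δp = p'−p = (1.0312,1.1562); α = Δx/Fx = (33/32) / (33/4) = 1/8
check: Δy/Fy = (37/32) / (37/4) = 1/8 ✓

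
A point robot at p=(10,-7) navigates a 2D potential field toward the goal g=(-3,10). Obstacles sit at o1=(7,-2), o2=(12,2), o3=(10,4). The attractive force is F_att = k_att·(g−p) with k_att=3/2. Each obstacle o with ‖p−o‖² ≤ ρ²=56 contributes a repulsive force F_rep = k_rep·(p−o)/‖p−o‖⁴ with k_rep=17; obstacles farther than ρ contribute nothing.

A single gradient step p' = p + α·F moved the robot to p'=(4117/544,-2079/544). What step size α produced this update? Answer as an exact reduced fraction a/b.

α = 1/8

F_att = 3/2·(g−p) = 3/2·(-13,17) = (-19.5000,25.5000)
o1: d²=34 ≤ ρ²=56; F_rep = 17·(3,-5)/34² = (0.0441,-0.0735)
o2: d²=85 > ρ²=56 → inactive
o3: d²=121 > ρ²=56 → inactive
F = F_att + ΣF_rep = (-19.4559,25.4265)
Δp = p'−p = (-2.4320,3.1783); α = Δx/Fx = (-1323/544) / (-1323/68) = 1/8
check: Δy/Fy = (1729/544) / (1729/68) = 1/8 ✓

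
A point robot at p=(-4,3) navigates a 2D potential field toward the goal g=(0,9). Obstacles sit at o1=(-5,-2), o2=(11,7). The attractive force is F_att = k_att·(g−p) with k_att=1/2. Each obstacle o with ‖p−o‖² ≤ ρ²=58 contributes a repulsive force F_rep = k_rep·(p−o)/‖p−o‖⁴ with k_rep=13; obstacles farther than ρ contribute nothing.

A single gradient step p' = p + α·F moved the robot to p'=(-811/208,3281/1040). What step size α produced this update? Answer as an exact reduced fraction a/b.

α = 1/20

F_att = 1/2·(g−p) = 1/2·(4,6) = (2.0000,3.0000)
o1: d²=26 ≤ ρ²=58; F_rep = 13·(1,5)/26² = (0.0192,0.0962)
o2: d²=241 > ρ²=58 → inactive
F = F_att + ΣF_rep = (2.0192,3.0962)
Δp = p'−p = (0.1010,0.1548); α = Δx/Fx = (21/208) / (105/52) = 1/20
check: Δy/Fy = (161/1040) / (161/52) = 1/20 ✓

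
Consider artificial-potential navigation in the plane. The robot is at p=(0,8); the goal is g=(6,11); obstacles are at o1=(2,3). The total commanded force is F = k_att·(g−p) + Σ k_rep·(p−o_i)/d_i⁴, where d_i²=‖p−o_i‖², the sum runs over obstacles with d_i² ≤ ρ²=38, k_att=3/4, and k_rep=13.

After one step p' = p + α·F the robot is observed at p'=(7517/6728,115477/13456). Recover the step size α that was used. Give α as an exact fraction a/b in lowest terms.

α = 1/4

F_att = 3/4·(g−p) = 3/4·(6,3) = (4.5000,2.2500)
o1: d²=29 ≤ ρ²=38; F_rep = 13·(-2,5)/29² = (-0.0309,0.0773)
F = F_att + ΣF_rep = (4.4691,2.3273)
Δp = p'−p = (1.1173,0.5818); α = Δx/Fx = (7517/6728) / (7517/1682) = 1/4
check: Δy/Fy = (7829/13456) / (7829/3364) = 1/4 ✓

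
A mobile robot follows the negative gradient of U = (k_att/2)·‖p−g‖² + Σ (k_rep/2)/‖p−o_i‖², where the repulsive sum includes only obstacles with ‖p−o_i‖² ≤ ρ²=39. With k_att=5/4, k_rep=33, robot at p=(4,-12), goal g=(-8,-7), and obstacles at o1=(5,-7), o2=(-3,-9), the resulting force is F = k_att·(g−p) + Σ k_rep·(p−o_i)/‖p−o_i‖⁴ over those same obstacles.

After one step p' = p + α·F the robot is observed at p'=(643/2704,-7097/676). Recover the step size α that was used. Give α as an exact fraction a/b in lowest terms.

α = 1/4

F_att = 5/4·(g−p) = 5/4·(-12,5) = (-15.0000,6.2500)
o1: d²=26 ≤ ρ²=39; F_rep = 33·(-1,-5)/26² = (-0.0488,-0.2441)
o2: d²=58 > ρ²=39 → inactive
F = F_att + ΣF_rep = (-15.0488,6.0059)
Δp = p'−p = (-3.7622,1.5015); α = Δx/Fx = (-10173/2704) / (-10173/676) = 1/4
check: Δy/Fy = (1015/676) / (1015/169) = 1/4 ✓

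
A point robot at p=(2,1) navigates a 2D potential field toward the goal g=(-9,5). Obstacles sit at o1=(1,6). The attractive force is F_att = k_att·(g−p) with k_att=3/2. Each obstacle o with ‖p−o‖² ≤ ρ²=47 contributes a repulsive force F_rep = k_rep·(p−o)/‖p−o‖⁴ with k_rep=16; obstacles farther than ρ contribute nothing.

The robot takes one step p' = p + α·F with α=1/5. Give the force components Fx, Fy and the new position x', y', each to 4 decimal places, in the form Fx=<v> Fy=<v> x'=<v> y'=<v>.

F_att = 3/2·(g−p) = 3/2·(-11,4) = (-16.5000,6.0000)
o1: d²=26 ≤ ρ²=47; F_rep = 16·(1,-5)/26² = (0.0237,-0.1183)
F = F_att + ΣF_rep = (-16.4763,5.8817)
p' = p + 1/5·F = (-1.2953,2.1763)

Fx=-16.4763 Fy=5.8817 x'=-1.2953 y'=2.1763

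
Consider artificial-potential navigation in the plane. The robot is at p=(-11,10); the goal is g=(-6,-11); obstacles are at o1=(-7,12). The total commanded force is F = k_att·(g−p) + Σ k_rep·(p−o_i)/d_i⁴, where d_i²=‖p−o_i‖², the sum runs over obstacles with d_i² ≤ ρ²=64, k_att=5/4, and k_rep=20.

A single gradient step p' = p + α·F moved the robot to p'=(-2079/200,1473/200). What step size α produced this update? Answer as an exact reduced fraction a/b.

F_att = 5/4·(g−p) = 5/4·(5,-21) = (6.2500,-26.2500)
o1: d²=20 ≤ ρ²=64; F_rep = 20·(-4,-2)/20² = (-0.2000,-0.1000)
F = F_att + ΣF_rep = (6.0500,-26.3500)
Δp = p'−p = (0.6050,-2.6350); α = Δx/Fx = (121/200) / (121/20) = 1/10
check: Δy/Fy = (-527/200) / (-527/20) = 1/10 ✓

α = 1/10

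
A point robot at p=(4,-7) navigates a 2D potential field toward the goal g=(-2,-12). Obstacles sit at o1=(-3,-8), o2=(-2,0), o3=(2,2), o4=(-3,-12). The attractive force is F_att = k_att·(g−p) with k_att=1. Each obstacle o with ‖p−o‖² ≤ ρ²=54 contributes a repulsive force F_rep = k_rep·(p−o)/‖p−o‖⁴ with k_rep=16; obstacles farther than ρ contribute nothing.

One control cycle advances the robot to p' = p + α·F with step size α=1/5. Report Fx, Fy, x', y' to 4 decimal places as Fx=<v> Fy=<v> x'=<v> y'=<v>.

Fx=-5.9552 Fy=-4.9936 x'=2.8090 y'=-7.9987

F_att = 1·(g−p) = 1·(-6,-5) = (-6.0000,-5.0000)
o1: d²=50 ≤ ρ²=54; F_rep = 16·(7,1)/50² = (0.0448,0.0064)
o2: d²=85 > ρ²=54 → inactive
o3: d²=85 > ρ²=54 → inactive
o4: d²=74 > ρ²=54 → inactive
F = F_att + ΣF_rep = (-5.9552,-4.9936)
p' = p + 1/5·F = (2.8090,-7.9987)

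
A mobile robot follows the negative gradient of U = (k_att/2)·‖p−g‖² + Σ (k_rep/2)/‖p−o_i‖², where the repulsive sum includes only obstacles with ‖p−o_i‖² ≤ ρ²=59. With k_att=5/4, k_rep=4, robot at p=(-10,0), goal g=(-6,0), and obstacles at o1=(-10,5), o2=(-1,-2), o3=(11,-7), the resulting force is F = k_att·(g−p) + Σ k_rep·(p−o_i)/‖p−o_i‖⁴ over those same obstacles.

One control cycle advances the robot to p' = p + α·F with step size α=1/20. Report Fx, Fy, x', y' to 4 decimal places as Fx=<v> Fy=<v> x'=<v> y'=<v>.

F_att = 5/4·(g−p) = 5/4·(4,0) = (5.0000,0.0000)
o1: d²=25 ≤ ρ²=59; F_rep = 4·(0,-5)/25² = (0.0000,-0.0320)
o2: d²=85 > ρ²=59 → inactive
o3: d²=490 > ρ²=59 → inactive
F = F_att + ΣF_rep = (5.0000,-0.0320)
p' = p + 1/20·F = (-9.7500,-0.0016)

Fx=5.0000 Fy=-0.0320 x'=-9.7500 y'=-0.0016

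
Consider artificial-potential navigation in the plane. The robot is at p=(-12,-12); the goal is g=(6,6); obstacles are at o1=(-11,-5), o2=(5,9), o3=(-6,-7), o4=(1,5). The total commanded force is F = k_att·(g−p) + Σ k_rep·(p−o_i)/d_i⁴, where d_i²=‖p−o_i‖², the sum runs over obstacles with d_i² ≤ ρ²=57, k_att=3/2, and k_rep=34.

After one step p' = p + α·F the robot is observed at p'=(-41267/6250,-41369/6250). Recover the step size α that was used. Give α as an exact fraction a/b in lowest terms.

α = 1/5

F_att = 3/2·(g−p) = 3/2·(18,18) = (27.0000,27.0000)
o1: d²=50 ≤ ρ²=57; F_rep = 34·(-1,-7)/50² = (-0.0136,-0.0952)
o2: d²=730 > ρ²=57 → inactive
o3: d²=61 > ρ²=57 → inactive
o4: d²=458 > ρ²=57 → inactive
F = F_att + ΣF_rep = (26.9864,26.9048)
Δp = p'−p = (5.3973,5.3810); α = Δx/Fx = (33733/6250) / (33733/1250) = 1/5
check: Δy/Fy = (33631/6250) / (33631/1250) = 1/5 ✓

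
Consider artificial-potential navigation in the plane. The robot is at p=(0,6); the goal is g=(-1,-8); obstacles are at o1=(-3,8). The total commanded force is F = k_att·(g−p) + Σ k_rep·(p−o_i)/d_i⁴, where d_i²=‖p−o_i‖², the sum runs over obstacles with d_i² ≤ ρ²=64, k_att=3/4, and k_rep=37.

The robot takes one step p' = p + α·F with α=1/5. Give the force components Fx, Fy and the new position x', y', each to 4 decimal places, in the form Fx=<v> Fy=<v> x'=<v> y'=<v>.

F_att = 3/4·(g−p) = 3/4·(-1,-14) = (-0.7500,-10.5000)
o1: d²=13 ≤ ρ²=64; F_rep = 37·(3,-2)/13² = (0.6568,-0.4379)
F = F_att + ΣF_rep = (-0.0932,-10.9379)
p' = p + 1/5·F = (-0.0186,3.8124)

Fx=-0.0932 Fy=-10.9379 x'=-0.0186 y'=3.8124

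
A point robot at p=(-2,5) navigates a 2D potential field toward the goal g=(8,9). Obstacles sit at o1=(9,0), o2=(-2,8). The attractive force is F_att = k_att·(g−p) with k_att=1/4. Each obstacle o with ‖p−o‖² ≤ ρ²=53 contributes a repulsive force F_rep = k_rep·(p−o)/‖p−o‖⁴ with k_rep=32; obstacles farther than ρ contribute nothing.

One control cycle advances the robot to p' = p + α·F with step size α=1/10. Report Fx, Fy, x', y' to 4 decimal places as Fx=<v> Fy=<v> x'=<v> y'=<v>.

Fx=2.5000 Fy=-0.1852 x'=-1.7500 y'=4.9815

F_att = 1/4·(g−p) = 1/4·(10,4) = (2.5000,1.0000)
o1: d²=146 > ρ²=53 → inactive
o2: d²=9 ≤ ρ²=53; F_rep = 32·(0,-3)/9² = (0.0000,-1.1852)
F = F_att + ΣF_rep = (2.5000,-0.1852)
p' = p + 1/10·F = (-1.7500,4.9815)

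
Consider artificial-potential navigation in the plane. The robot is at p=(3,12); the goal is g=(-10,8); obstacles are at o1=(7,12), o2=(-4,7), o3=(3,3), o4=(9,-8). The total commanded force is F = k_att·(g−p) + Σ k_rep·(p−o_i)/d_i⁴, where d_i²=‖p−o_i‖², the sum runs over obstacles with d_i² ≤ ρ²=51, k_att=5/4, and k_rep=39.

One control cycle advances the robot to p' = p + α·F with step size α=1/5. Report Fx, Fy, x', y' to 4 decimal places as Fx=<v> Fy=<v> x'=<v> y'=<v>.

Fx=-16.8594 Fy=-5.0000 x'=-0.3719 y'=11.0000

F_att = 5/4·(g−p) = 5/4·(-13,-4) = (-16.2500,-5.0000)
o1: d²=16 ≤ ρ²=51; F_rep = 39·(-4,0)/16² = (-0.6094,0.0000)
o2: d²=74 > ρ²=51 → inactive
o3: d²=81 > ρ²=51 → inactive
o4: d²=436 > ρ²=51 → inactive
F = F_att + ΣF_rep = (-16.8594,-5.0000)
p' = p + 1/5·F = (-0.3719,11.0000)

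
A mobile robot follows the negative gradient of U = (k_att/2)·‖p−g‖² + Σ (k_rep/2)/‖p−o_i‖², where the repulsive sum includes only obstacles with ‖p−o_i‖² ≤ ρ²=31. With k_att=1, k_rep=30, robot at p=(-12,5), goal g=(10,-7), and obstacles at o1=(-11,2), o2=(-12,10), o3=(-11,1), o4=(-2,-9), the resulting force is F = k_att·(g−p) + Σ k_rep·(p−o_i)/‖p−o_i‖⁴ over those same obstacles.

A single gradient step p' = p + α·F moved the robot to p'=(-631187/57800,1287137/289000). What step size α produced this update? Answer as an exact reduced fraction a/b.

α = 1/20

F_att = 1·(g−p) = 1·(22,-12) = (22.0000,-12.0000)
o1: d²=10 ≤ ρ²=31; F_rep = 30·(-1,3)/10² = (-0.3000,0.9000)
o2: d²=25 ≤ ρ²=31; F_rep = 30·(0,-5)/25² = (0.0000,-0.2400)
o3: d²=17 ≤ ρ²=31; F_rep = 30·(-1,4)/17² = (-0.1038,0.4152)
o4: d²=296 > ρ²=31 → inactive
F = F_att + ΣF_rep = (21.5962,-10.9248)
Δp = p'−p = (1.0798,-0.5462); α = Δx/Fx = (62413/57800) / (62413/2890) = 1/20
check: Δy/Fy = (-157863/289000) / (-157863/14450) = 1/20 ✓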